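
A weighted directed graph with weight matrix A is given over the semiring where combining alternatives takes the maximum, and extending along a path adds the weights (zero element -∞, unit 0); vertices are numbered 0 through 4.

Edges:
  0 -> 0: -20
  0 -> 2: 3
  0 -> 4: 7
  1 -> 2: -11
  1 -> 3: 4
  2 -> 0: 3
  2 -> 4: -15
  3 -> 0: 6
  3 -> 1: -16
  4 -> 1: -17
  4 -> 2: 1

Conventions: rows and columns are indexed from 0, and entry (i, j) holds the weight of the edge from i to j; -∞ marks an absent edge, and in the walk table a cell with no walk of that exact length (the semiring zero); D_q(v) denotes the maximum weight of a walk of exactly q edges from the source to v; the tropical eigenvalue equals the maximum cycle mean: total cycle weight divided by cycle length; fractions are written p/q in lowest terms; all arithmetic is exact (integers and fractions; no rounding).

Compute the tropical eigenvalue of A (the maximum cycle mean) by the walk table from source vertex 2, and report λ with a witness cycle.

q=0: [-∞, -∞, 0, -∞, -∞]
q=1: [3, -∞, -∞, -∞, -15]
q=2: [-17, -32, 6, -∞, 10]
q=3: [9, -7, 11, -28, -9]
q=4: [14, -26, 12, -3, 16]
q=5: [15, -1, 17, -22, 21]
Optimal cycle mean attained by: cycle 0->4->2->0, total 7 + 1 + 3, length 3.
Answer: λ = 11/3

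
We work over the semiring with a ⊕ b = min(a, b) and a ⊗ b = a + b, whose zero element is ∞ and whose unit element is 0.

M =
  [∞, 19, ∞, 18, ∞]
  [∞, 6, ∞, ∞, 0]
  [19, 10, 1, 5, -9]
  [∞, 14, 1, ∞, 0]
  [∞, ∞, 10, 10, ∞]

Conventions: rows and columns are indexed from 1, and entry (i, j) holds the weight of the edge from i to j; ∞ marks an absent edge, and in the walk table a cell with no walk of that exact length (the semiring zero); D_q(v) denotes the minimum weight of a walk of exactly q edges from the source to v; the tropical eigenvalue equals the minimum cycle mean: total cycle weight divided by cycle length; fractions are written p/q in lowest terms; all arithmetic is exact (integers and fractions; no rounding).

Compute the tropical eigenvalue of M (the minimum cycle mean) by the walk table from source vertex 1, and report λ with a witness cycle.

q=0: [0, ∞, ∞, ∞, ∞]
q=1: [∞, 19, ∞, 18, ∞]
q=2: [∞, 25, 19, ∞, 18]
q=3: [38, 29, 20, 24, 10]
q=4: [39, 30, 20, 20, 11]
q=5: [39, 30, 21, 21, 11]
Optimal cycle mean attained by: cycle 3->5->3, total (-9) + 10, length 2.
Answer: λ = 1/2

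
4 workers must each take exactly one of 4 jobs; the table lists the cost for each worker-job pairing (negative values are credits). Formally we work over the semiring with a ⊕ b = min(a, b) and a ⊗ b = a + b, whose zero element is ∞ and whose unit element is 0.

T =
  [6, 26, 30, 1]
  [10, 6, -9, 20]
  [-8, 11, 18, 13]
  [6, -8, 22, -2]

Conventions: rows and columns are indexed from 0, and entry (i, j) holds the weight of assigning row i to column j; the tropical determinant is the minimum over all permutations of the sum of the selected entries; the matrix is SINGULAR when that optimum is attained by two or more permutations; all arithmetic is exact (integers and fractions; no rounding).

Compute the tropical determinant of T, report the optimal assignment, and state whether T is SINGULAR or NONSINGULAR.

σ = (0, 1, 2, 3): 6 + 6 + 18 + (-2) = 28
σ = (0, 1, 3, 2): 6 + 6 + 13 + 22 = 47
σ = (0, 2, 1, 3): 6 + (-9) + 11 + (-2) = 6
σ = (0, 2, 3, 1): 6 + (-9) + 13 + (-8) = 2
σ = (0, 3, 1, 2): 6 + 20 + 11 + 22 = 59
σ = (0, 3, 2, 1): 6 + 20 + 18 + (-8) = 36
σ = (1, 0, 2, 3): 26 + 10 + 18 + (-2) = 52
σ = (1, 0, 3, 2): 26 + 10 + 13 + 22 = 71
σ = (1, 2, 0, 3): 26 + (-9) + (-8) + (-2) = 7
σ = (1, 2, 3, 0): 26 + (-9) + 13 + 6 = 36
σ = (1, 3, 0, 2): 26 + 20 + (-8) + 22 = 60
σ = (1, 3, 2, 0): 26 + 20 + 18 + 6 = 70
σ = (2, 0, 1, 3): 30 + 10 + 11 + (-2) = 49
σ = (2, 0, 3, 1): 30 + 10 + 13 + (-8) = 45
σ = (2, 1, 0, 3): 30 + 6 + (-8) + (-2) = 26
σ = (2, 1, 3, 0): 30 + 6 + 13 + 6 = 55
σ = (2, 3, 0, 1): 30 + 20 + (-8) + (-8) = 34
σ = (2, 3, 1, 0): 30 + 20 + 11 + 6 = 67
σ = (3, 0, 1, 2): 1 + 10 + 11 + 22 = 44
σ = (3, 0, 2, 1): 1 + 10 + 18 + (-8) = 21
σ = (3, 1, 0, 2): 1 + 6 + (-8) + 22 = 21
σ = (3, 1, 2, 0): 1 + 6 + 18 + 6 = 31
σ = (3, 2, 0, 1): 1 + (-9) + (-8) + (-8) = -24
σ = (3, 2, 1, 0): 1 + (-9) + 11 + 6 = 9
Optimal value attained by: σ = (3, 2, 0, 1).
Answer: det⊕(T) = -24; verdict: NONSINGULAR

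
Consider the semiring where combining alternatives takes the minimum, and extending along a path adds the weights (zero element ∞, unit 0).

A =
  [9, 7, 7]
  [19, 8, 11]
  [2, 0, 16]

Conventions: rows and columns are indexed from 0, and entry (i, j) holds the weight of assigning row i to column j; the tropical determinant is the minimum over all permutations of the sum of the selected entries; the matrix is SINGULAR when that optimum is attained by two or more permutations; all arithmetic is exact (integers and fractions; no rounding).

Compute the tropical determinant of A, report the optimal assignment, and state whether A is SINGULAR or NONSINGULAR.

σ = (0, 1, 2): 9 + 8 + 16 = 33
σ = (0, 2, 1): 9 + 11 + 0 = 20
σ = (1, 0, 2): 7 + 19 + 16 = 42
σ = (1, 2, 0): 7 + 11 + 2 = 20
σ = (2, 0, 1): 7 + 19 + 0 = 26
σ = (2, 1, 0): 7 + 8 + 2 = 17
Optimal value attained by: σ = (2, 1, 0).
Answer: det⊕(A) = 17; verdict: NONSINGULAR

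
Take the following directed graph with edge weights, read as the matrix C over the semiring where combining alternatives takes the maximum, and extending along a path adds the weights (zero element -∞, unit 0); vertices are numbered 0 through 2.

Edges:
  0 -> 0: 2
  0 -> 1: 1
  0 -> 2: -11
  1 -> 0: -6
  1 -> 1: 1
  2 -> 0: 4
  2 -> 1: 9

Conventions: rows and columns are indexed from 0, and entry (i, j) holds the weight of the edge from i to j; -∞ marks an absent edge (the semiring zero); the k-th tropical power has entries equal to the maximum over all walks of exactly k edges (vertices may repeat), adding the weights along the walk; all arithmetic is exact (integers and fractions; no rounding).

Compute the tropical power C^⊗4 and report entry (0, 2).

C^⊗2:
  [4, 3, -9]
  [-4, 2, -17]
  [6, 10, -7]
C^⊗3:
  [6, 5, -7]
  [-2, 3, -15]
  [8, 11, -5]
C^⊗4:
  [8, 7, -5]
  [0, 4, -13]
  [10, 12, -3]
Key observation: the optimum is the walk 0->0->0->0->2, with weight 2 + 2 + 2 + (-11) = -5.
Optimal value attained by: walk 0->0->0->0->2.
Answer: (C^⊗4)[0][2] = -5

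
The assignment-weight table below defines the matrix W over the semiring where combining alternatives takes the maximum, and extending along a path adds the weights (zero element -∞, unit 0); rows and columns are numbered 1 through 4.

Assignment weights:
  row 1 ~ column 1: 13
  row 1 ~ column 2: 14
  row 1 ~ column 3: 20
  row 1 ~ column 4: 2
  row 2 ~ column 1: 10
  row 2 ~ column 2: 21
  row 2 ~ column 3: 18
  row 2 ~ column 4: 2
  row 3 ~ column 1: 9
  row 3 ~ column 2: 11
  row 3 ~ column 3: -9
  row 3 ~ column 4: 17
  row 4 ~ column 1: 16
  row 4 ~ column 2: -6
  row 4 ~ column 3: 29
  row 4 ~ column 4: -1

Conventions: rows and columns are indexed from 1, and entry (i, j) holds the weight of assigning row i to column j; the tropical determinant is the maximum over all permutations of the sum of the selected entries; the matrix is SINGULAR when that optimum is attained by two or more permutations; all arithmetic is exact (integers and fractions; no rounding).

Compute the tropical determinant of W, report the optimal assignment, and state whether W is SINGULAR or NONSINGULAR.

σ = (1, 2, 3, 4): 13 + 21 + (-9) + (-1) = 24
σ = (1, 2, 4, 3): 13 + 21 + 17 + 29 = 80
σ = (1, 3, 2, 4): 13 + 18 + 11 + (-1) = 41
σ = (1, 3, 4, 2): 13 + 18 + 17 + (-6) = 42
σ = (1, 4, 2, 3): 13 + 2 + 11 + 29 = 55
σ = (1, 4, 3, 2): 13 + 2 + (-9) + (-6) = 0
σ = (2, 1, 3, 4): 14 + 10 + (-9) + (-1) = 14
σ = (2, 1, 4, 3): 14 + 10 + 17 + 29 = 70
σ = (2, 3, 1, 4): 14 + 18 + 9 + (-1) = 40
σ = (2, 3, 4, 1): 14 + 18 + 17 + 16 = 65
σ = (2, 4, 1, 3): 14 + 2 + 9 + 29 = 54
σ = (2, 4, 3, 1): 14 + 2 + (-9) + 16 = 23
σ = (3, 1, 2, 4): 20 + 10 + 11 + (-1) = 40
σ = (3, 1, 4, 2): 20 + 10 + 17 + (-6) = 41
σ = (3, 2, 1, 4): 20 + 21 + 9 + (-1) = 49
σ = (3, 2, 4, 1): 20 + 21 + 17 + 16 = 74
σ = (3, 4, 1, 2): 20 + 2 + 9 + (-6) = 25
σ = (3, 4, 2, 1): 20 + 2 + 11 + 16 = 49
σ = (4, 1, 2, 3): 2 + 10 + 11 + 29 = 52
σ = (4, 1, 3, 2): 2 + 10 + (-9) + (-6) = -3
σ = (4, 2, 1, 3): 2 + 21 + 9 + 29 = 61
σ = (4, 2, 3, 1): 2 + 21 + (-9) + 16 = 30
σ = (4, 3, 1, 2): 2 + 18 + 9 + (-6) = 23
σ = (4, 3, 2, 1): 2 + 18 + 11 + 16 = 47
Optimal value attained by: σ = (1, 2, 4, 3).
Answer: det⊕(W) = 80; verdict: NONSINGULAR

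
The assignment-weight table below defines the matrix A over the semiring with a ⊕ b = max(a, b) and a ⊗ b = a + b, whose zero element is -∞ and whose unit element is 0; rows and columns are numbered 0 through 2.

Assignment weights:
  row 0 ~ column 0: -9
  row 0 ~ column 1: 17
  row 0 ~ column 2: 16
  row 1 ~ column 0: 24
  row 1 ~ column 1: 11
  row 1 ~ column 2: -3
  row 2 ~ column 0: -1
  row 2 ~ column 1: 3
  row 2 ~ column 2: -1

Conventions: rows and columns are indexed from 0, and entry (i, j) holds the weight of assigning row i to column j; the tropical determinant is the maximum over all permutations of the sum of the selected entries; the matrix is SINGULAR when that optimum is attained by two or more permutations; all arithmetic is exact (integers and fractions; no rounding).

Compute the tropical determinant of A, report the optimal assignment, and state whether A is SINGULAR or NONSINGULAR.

σ = (0, 1, 2): (-9) + 11 + (-1) = 1
σ = (0, 2, 1): (-9) + (-3) + 3 = -9
σ = (1, 0, 2): 17 + 24 + (-1) = 40
σ = (1, 2, 0): 17 + (-3) + (-1) = 13
σ = (2, 0, 1): 16 + 24 + 3 = 43
σ = (2, 1, 0): 16 + 11 + (-1) = 26
Optimal value attained by: σ = (2, 0, 1).
Answer: det⊕(A) = 43; verdict: NONSINGULAR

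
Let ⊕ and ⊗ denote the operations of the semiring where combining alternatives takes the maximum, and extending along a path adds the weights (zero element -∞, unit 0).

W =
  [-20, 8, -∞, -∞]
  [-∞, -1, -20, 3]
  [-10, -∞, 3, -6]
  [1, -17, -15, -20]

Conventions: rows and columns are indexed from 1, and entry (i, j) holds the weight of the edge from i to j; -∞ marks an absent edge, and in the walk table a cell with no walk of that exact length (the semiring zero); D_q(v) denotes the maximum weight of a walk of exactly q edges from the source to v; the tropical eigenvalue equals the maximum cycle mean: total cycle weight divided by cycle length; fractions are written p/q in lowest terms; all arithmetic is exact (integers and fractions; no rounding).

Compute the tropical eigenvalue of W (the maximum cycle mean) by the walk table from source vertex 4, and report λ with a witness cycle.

q=0: [-∞, -∞, -∞, 0]
q=1: [1, -17, -15, -20]
q=2: [-19, 9, -12, -14]
q=3: [-13, 8, -9, 12]
q=4: [13, 7, -3, 11]
Optimal cycle mean attained by: cycle 1->2->4->1, total 8 + 3 + 1, length 3.
Answer: λ = 4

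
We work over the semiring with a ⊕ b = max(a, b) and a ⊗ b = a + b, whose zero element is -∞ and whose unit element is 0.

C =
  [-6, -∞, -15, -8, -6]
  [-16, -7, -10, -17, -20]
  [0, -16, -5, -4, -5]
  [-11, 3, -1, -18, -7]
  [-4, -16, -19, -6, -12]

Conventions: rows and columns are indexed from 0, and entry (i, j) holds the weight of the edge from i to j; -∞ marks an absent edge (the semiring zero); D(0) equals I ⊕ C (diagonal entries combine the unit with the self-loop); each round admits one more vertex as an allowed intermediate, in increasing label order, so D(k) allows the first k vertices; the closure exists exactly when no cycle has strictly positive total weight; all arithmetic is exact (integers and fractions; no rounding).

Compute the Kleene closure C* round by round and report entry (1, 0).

D(0):
  [0, -∞, -15, -8, -6]
  [-16, 0, -10, -17, -20]
  [0, -16, 0, -4, -5]
  [-11, 3, -1, 0, -7]
  [-4, -16, -19, -6, 0]
D(1):
  [0, -∞, -15, -8, -6]
  [-16, 0, -10, -17, -20]
  [0, -16, 0, -4, -5]
  [-11, 3, -1, 0, -7]
  [-4, -16, -19, -6, 0]
D(2):
  [0, -∞, -15, -8, -6]
  [-16, 0, -10, -17, -20]
  [0, -16, 0, -4, -5]
  [-11, 3, -1, 0, -7]
  [-4, -16, -19, -6, 0]
D(3):
  [0, -31, -15, -8, -6]
  [-10, 0, -10, -14, -15]
  [0, -16, 0, -4, -5]
  [-1, 3, -1, 0, -6]
  [-4, -16, -19, -6, 0]
D(4):
  [0, -5, -9, -8, -6]
  [-10, 0, -10, -14, -15]
  [0, -1, 0, -4, -5]
  [-1, 3, -1, 0, -6]
  [-4, -3, -7, -6, 0]
D(5):
  [0, -5, -9, -8, -6]
  [-10, 0, -10, -14, -15]
  [0, -1, 0, -4, -5]
  [-1, 3, -1, 0, -6]
  [-4, -3, -7, -6, 0]
Answer: C*[1][0] = -10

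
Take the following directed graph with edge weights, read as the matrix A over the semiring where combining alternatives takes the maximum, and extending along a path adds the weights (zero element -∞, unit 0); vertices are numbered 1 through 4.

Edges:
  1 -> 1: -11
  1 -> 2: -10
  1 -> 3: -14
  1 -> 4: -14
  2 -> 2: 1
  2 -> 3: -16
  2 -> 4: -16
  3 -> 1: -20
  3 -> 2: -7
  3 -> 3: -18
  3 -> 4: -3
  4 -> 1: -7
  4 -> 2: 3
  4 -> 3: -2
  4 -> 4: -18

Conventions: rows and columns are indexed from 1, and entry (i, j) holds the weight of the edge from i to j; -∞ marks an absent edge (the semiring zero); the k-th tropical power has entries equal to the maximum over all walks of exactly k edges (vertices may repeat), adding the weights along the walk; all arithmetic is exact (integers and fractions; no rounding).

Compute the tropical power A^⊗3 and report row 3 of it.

A^⊗2:
  [-21, -9, -16, -17]
  [-23, 2, -15, -15]
  [-10, 0, -5, -21]
  [-18, 4, -13, -5]
A^⊗3:
  [-24, -8, -19, -19]
  [-22, 3, -14, -14]
  [-21, 1, -16, -8]
  [-12, 5, -7, -12]
Answer: row 3 of A^⊗3 = [-21, 1, -16, -8]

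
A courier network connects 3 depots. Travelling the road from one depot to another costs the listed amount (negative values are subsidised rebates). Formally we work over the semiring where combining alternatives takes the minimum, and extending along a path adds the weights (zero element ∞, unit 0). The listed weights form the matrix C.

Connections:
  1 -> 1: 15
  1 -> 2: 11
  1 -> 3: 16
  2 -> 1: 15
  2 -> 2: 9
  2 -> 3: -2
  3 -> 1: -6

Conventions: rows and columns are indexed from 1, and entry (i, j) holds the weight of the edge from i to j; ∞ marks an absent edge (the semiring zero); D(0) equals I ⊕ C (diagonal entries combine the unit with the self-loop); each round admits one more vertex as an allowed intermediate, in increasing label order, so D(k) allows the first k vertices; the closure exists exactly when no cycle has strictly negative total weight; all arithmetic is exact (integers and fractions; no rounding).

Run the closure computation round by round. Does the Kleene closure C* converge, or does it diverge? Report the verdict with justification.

D(0):
  [0, 11, 16]
  [15, 0, -2]
  [-6, ∞, 0]
D(1):
  [0, 11, 16]
  [15, 0, -2]
  [-6, 5, 0]
D(2):
  [0, 11, 9]
  [15, 0, -2]
  [-6, 5, 0]
D(3):
  [0, 11, 9]
  [-8, 0, -2]
  [-6, 5, 0]
Key observation: every diagonal entry stays at the unit through all rounds, so no improving cycle exists.
Answer: CONVERGES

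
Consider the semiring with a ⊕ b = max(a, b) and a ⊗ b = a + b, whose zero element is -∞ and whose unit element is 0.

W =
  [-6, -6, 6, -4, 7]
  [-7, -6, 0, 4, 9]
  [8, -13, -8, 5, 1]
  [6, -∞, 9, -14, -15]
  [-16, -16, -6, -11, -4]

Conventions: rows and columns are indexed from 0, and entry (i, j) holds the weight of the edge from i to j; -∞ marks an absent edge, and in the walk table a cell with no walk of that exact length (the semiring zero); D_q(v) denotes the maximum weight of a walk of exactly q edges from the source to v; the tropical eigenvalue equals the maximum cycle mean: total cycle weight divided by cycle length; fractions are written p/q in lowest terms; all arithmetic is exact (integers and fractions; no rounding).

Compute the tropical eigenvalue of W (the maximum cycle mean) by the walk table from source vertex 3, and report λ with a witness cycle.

q=0: [-∞, -∞, -∞, 0, -∞]
q=1: [6, -∞, 9, -14, -15]
q=2: [17, 0, 12, 14, 13]
q=3: [20, 11, 23, 17, 24]
q=4: [31, 14, 26, 28, 27]
q=5: [34, 25, 37, 31, 38]
Optimal cycle mean attained by: cycle 0->2->0, total 6 + 8, length 2.
Answer: λ = 7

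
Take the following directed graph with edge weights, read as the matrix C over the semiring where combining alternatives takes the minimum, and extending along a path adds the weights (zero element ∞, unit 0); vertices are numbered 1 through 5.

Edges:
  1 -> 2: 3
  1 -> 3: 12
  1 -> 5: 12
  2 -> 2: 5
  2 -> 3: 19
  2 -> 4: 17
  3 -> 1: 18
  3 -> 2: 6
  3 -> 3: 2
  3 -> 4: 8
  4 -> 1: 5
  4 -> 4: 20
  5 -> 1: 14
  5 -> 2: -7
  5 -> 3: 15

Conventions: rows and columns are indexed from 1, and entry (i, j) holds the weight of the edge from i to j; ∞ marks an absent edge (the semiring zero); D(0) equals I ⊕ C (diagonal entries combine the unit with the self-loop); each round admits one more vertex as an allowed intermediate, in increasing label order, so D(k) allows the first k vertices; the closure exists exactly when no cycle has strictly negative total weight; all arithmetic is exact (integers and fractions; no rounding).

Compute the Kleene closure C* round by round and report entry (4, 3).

D(0):
  [0, 3, 12, ∞, 12]
  [∞, 0, 19, 17, ∞]
  [18, 6, 0, 8, ∞]
  [5, ∞, ∞, 0, ∞]
  [14, -7, 15, ∞, 0]
D(1):
  [0, 3, 12, ∞, 12]
  [∞, 0, 19, 17, ∞]
  [18, 6, 0, 8, 30]
  [5, 8, 17, 0, 17]
  [14, -7, 15, ∞, 0]
D(2):
  [0, 3, 12, 20, 12]
  [∞, 0, 19, 17, ∞]
  [18, 6, 0, 8, 30]
  [5, 8, 17, 0, 17]
  [14, -7, 12, 10, 0]
D(3):
  [0, 3, 12, 20, 12]
  [37, 0, 19, 17, 49]
  [18, 6, 0, 8, 30]
  [5, 8, 17, 0, 17]
  [14, -7, 12, 10, 0]
D(4):
  [0, 3, 12, 20, 12]
  [22, 0, 19, 17, 34]
  [13, 6, 0, 8, 25]
  [5, 8, 17, 0, 17]
  [14, -7, 12, 10, 0]
D(5):
  [0, 3, 12, 20, 12]
  [22, 0, 19, 17, 34]
  [13, 6, 0, 8, 25]
  [5, 8, 17, 0, 17]
  [14, -7, 12, 10, 0]
Answer: C*[4][3] = 17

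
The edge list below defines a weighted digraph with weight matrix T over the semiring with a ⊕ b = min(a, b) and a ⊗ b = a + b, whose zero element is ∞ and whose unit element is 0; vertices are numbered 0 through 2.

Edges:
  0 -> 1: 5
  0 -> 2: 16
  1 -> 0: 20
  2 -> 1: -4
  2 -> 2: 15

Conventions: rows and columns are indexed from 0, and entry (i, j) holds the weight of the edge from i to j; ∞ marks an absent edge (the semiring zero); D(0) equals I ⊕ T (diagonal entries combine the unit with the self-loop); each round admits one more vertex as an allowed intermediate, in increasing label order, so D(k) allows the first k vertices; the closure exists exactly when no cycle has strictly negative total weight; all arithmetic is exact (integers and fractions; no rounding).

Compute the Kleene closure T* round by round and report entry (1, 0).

D(0):
  [0, 5, 16]
  [20, 0, ∞]
  [∞, -4, 0]
D(1):
  [0, 5, 16]
  [20, 0, 36]
  [∞, -4, 0]
D(2):
  [0, 5, 16]
  [20, 0, 36]
  [16, -4, 0]
D(3):
  [0, 5, 16]
  [20, 0, 36]
  [16, -4, 0]
Answer: T*[1][0] = 20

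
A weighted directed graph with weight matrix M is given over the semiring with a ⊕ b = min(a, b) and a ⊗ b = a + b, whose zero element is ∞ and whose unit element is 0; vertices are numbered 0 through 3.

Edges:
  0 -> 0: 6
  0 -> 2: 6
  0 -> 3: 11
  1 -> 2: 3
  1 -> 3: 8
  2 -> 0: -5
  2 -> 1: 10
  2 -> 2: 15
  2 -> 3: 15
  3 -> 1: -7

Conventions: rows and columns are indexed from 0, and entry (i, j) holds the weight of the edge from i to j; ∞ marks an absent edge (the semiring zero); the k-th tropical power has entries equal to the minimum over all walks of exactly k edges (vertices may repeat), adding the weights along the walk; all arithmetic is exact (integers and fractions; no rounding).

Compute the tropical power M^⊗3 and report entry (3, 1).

M^⊗2:
  [1, 4, 12, 17]
  [-2, 1, 18, 18]
  [1, 8, 1, 6]
  [∞, ∞, -4, 1]
M^⊗3:
  [7, 10, 7, 12]
  [4, 11, 4, 9]
  [-4, -1, 7, 12]
  [-9, -6, 11, 11]
Key observation: the optimum is the walk 3->1->3->1, with weight (-7) + 8 + (-7) = -6.
Optimal value attained by: walk 3->1->3->1.
Answer: (M^⊗3)[3][1] = -6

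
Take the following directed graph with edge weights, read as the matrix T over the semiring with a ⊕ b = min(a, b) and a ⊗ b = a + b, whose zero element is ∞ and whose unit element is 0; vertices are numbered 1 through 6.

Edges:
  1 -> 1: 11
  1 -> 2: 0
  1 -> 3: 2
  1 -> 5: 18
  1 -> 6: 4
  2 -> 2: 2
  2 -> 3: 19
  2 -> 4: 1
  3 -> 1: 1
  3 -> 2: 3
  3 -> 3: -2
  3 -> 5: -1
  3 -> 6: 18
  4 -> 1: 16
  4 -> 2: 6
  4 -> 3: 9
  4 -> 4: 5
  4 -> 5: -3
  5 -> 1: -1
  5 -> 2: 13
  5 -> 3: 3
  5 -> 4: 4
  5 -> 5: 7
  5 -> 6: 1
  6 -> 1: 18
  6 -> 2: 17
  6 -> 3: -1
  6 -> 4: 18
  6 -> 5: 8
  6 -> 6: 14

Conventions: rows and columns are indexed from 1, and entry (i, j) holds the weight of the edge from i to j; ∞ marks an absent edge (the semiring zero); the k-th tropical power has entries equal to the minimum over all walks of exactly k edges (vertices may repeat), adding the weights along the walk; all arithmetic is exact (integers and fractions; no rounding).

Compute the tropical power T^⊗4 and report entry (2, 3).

T^⊗2:
  [3, 2, 0, 1, 1, 15]
  [17, 4, 10, 3, -2, 37]
  [-2, 1, -4, 3, -3, 0]
  [-4, 8, 0, 1, 2, -2]
  [4, -1, 0, 9, 1, 3]
  [0, 2, -3, 12, -2, 9]
T^⊗3:
  [0, 3, -2, 3, -2, 2]
  [-3, 6, 1, 2, 0, -1]
  [-4, -2, -6, 1, -5, -2]
  [1, -4, -3, 6, -2, 0]
  [0, 1, -2, 0, -1, 2]
  [-3, 0, -5, 2, -4, -1]
T^⊗4:
  [-3, 0, -4, 2, -3, -1]
  [-1, -3, -2, 4, -1, 1]
  [-6, -4, -8, -1, -7, -4]
  [-3, -2, -5, -3, -4, -1]
  [-2, 0, -4, 2, -3, 0]
  [-5, -3, -7, 0, -6, -3]
Key observation: the optimum is the walk 2->4->5->6->3, with weight 1 + (-3) + 1 + (-1) = -2.
Optimal value attained by: walk 2->4->5->6->3.
Answer: (T^⊗4)[2][3] = -2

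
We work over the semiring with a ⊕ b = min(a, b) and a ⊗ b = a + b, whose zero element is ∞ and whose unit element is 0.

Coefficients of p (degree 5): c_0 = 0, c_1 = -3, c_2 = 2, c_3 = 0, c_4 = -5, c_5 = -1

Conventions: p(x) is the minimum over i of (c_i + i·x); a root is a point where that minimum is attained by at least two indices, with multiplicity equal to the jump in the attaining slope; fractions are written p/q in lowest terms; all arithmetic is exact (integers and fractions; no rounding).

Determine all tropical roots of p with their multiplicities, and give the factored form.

hull edge (i=0, c=0) to (i=1, c=-3): slope -3, span 1
hull edge (i=1, c=-3) to (i=4, c=-5): slope -2/3, span 3
hull edge (i=4, c=-5) to (i=5, c=-1): slope 4, span 1
Factored form: p(x) = -1 ⊗ (x ⊕ (-4)) ⊗ (x ⊕ 2/3) ⊗ (x ⊕ 2/3) ⊗ (x ⊕ 2/3) ⊗ (x ⊕ 3)
Answer: roots = -4 (mult 1), 2/3 (mult 3), 3 (mult 1)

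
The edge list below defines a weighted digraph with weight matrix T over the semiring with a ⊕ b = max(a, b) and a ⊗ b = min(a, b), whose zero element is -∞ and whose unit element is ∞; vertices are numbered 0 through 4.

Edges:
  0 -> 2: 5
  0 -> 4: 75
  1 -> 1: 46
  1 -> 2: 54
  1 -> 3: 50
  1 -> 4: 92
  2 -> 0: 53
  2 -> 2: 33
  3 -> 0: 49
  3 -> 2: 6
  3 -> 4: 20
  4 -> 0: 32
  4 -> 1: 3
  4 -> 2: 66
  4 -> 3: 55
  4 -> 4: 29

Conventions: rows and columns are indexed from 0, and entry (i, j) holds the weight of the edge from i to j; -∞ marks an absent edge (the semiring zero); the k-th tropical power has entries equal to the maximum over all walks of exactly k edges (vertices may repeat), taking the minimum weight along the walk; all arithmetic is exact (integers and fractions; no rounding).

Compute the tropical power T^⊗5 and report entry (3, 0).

T^⊗2:
  [32, 3, 66, 55, 29]
  [53, 46, 66, 55, 46]
  [33, -∞, 33, -∞, 53]
  [20, 3, 20, 20, 49]
  [53, 3, 33, 29, 32]
T^⊗3:
  [53, 3, 33, 29, 32]
  [53, 46, 46, 46, 53]
  [33, 3, 53, 53, 33]
  [32, 3, 49, 49, 29]
  [33, 3, 33, 32, 53]
T^⊗4:
  [33, 3, 33, 32, 53]
  [46, 46, 53, 53, 53]
  [53, 3, 33, 33, 33]
  [49, 3, 33, 29, 32]
  [33, 3, 53, 53, 33]
T^⊗5:
  [33, 3, 53, 53, 33]
  [53, 46, 53, 53, 46]
  [33, 3, 33, 33, 53]
  [33, 3, 33, 32, 49]
  [53, 3, 33, 33, 33]
Key observation: the optimum is the walk 3->0->4->2->2->0, with weight 49 min 75 min 66 min 33 min 53 = 33.
Optimal value attained by: walk 3->0->4->2->2->0.
Answer: (T^⊗5)[3][0] = 33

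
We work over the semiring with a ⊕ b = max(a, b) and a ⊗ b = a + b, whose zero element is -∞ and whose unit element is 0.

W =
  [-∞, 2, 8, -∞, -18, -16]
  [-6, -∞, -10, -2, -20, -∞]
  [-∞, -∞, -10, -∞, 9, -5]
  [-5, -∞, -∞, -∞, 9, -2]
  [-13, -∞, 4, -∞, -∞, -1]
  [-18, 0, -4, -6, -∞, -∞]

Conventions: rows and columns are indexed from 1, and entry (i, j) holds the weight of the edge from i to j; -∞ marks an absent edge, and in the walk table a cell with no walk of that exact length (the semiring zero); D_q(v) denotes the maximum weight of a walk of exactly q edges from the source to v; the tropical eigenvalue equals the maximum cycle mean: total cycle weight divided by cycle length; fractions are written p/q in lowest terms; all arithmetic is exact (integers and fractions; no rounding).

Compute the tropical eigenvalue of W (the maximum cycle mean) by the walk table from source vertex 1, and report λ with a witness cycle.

q=0: [0, -∞, -∞, -∞, -∞, -∞]
q=1: [-∞, 2, 8, -∞, -18, -16]
q=2: [-4, -16, -2, 0, 17, 3]
q=3: [4, 3, 21, -3, 9, 16]
q=4: [-2, 16, 13, 10, 30, 16]
q=5: [17, 16, 34, 14, 22, 29]
q=6: [11, 29, 26, 23, 43, 29]
Optimal cycle mean attained by: cycle 3->5->3, total 9 + 4, length 2.
Answer: λ = 13/2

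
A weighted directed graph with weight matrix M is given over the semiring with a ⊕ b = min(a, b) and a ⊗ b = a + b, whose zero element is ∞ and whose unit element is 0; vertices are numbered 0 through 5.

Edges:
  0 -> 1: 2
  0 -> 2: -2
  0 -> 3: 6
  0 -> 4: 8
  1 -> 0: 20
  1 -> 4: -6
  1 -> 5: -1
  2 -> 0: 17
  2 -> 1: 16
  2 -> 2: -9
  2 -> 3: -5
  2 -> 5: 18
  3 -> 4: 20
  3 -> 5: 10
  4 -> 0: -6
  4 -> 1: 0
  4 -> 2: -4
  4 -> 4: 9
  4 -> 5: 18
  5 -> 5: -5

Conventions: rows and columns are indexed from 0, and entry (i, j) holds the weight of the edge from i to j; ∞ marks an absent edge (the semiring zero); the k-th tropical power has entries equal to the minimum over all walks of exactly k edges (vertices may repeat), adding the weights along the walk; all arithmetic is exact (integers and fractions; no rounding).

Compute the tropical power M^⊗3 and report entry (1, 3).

M^⊗2:
  [2, 8, -11, -7, -4, 1]
  [-12, -6, -10, 26, 3, -6]
  [8, 7, -18, -14, 10, 5]
  [14, 20, 16, ∞, 29, 5]
  [3, -4, -13, -9, -6, -1]
  [∞, ∞, ∞, ∞, ∞, -10]
M^⊗3:
  [-10, -4, -20, -16, 2, -4]
  [-3, -10, -19, -15, -12, -11]
  [-1, -2, -27, -23, 1, -4]
  [23, 16, 7, 11, 14, 0]
  [-12, -6, -22, -18, -10, -6]
  [∞, ∞, ∞, ∞, ∞, -15]
Key observation: the optimum is the walk 1->4->2->3, with weight (-6) + (-4) + (-5) = -15.
Optimal value attained by: walk 1->4->2->3.
Answer: (M^⊗3)[1][3] = -15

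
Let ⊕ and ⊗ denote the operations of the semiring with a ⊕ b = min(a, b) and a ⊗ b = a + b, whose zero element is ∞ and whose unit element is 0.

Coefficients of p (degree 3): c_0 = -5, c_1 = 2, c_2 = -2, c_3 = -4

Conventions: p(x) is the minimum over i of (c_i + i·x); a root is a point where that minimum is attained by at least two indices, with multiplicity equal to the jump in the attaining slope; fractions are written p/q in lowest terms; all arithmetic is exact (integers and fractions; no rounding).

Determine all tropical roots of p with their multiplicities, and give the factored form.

hull edge (i=0, c=-5) to (i=3, c=-4): slope 1/3, span 3
Factored form: p(x) = -4 ⊗ (x ⊕ (-1/3)) ⊗ (x ⊕ (-1/3)) ⊗ (x ⊕ (-1/3))
Answer: roots = -1/3 (mult 3)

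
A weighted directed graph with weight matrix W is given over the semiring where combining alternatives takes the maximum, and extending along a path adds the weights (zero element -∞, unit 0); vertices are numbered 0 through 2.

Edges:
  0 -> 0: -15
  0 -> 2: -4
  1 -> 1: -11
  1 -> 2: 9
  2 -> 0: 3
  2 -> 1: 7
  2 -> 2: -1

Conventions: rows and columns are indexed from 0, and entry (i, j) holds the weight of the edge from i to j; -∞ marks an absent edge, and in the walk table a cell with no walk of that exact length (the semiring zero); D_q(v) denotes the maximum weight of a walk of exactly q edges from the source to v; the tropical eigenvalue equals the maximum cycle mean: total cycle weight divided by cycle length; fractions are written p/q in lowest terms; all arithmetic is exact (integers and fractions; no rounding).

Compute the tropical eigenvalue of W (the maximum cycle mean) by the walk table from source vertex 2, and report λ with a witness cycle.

q=0: [-∞, -∞, 0]
q=1: [3, 7, -1]
q=2: [2, 6, 16]
q=3: [19, 23, 15]
Optimal cycle mean attained by: cycle 1->2->1, total 9 + 7, length 2.
Answer: λ = 8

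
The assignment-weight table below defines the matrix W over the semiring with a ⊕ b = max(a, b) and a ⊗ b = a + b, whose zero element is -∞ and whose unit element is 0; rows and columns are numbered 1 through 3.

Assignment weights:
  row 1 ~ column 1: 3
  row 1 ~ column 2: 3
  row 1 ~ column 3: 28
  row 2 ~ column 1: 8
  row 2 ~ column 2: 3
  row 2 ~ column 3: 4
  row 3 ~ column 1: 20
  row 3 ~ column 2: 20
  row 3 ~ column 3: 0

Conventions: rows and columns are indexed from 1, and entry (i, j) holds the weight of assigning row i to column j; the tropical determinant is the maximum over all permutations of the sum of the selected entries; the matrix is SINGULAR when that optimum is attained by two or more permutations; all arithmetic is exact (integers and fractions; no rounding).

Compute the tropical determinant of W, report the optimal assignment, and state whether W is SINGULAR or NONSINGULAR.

σ = (1, 2, 3): 3 + 3 + 0 = 6
σ = (1, 3, 2): 3 + 4 + 20 = 27
σ = (2, 1, 3): 3 + 8 + 0 = 11
σ = (2, 3, 1): 3 + 4 + 20 = 27
σ = (3, 1, 2): 28 + 8 + 20 = 56
σ = (3, 2, 1): 28 + 3 + 20 = 51
Optimal value attained by: σ = (3, 1, 2).
Answer: det⊕(W) = 56; verdict: NONSINGULAR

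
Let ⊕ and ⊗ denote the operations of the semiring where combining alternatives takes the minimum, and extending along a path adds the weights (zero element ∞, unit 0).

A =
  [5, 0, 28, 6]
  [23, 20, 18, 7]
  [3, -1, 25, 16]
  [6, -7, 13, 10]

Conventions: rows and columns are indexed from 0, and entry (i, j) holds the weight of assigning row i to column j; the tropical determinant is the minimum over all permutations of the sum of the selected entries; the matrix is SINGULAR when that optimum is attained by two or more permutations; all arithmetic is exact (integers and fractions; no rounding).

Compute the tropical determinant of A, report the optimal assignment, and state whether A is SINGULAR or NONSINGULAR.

σ = (0, 1, 2, 3): 5 + 20 + 25 + 10 = 60
σ = (0, 1, 3, 2): 5 + 20 + 16 + 13 = 54
σ = (0, 2, 1, 3): 5 + 18 + (-1) + 10 = 32
σ = (0, 2, 3, 1): 5 + 18 + 16 + (-7) = 32
σ = (0, 3, 1, 2): 5 + 7 + (-1) + 13 = 24
σ = (0, 3, 2, 1): 5 + 7 + 25 + (-7) = 30
σ = (1, 0, 2, 3): 0 + 23 + 25 + 10 = 58
σ = (1, 0, 3, 2): 0 + 23 + 16 + 13 = 52
σ = (1, 2, 0, 3): 0 + 18 + 3 + 10 = 31
σ = (1, 2, 3, 0): 0 + 18 + 16 + 6 = 40
σ = (1, 3, 0, 2): 0 + 7 + 3 + 13 = 23
σ = (1, 3, 2, 0): 0 + 7 + 25 + 6 = 38
σ = (2, 0, 1, 3): 28 + 23 + (-1) + 10 = 60
σ = (2, 0, 3, 1): 28 + 23 + 16 + (-7) = 60
σ = (2, 1, 0, 3): 28 + 20 + 3 + 10 = 61
σ = (2, 1, 3, 0): 28 + 20 + 16 + 6 = 70
σ = (2, 3, 0, 1): 28 + 7 + 3 + (-7) = 31
σ = (2, 3, 1, 0): 28 + 7 + (-1) + 6 = 40
σ = (3, 0, 1, 2): 6 + 23 + (-1) + 13 = 41
σ = (3, 0, 2, 1): 6 + 23 + 25 + (-7) = 47
σ = (3, 1, 0, 2): 6 + 20 + 3 + 13 = 42
σ = (3, 1, 2, 0): 6 + 20 + 25 + 6 = 57
σ = (3, 2, 0, 1): 6 + 18 + 3 + (-7) = 20
σ = (3, 2, 1, 0): 6 + 18 + (-1) + 6 = 29
Optimal value attained by: σ = (3, 2, 0, 1).
Answer: det⊕(A) = 20; verdict: NONSINGULAR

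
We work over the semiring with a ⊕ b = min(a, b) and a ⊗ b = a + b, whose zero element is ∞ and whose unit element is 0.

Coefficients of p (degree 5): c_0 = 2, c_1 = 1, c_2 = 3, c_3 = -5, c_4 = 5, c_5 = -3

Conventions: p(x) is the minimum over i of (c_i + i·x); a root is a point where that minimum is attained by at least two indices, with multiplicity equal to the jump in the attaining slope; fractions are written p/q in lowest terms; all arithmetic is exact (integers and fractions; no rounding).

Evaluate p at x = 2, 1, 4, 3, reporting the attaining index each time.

p(2) = min(2+0·2=2, 1+1·2=3, 3+2·2=7, -5+3·2=1, 5+4·2=13, -3+5·2=7) = 1 (attained by i=3)
p(1) = min(2+0·1=2, 1+1·1=2, 3+2·1=5, -5+3·1=-2, 5+4·1=9, -3+5·1=2) = -2 (attained by i=3)
p(4) = min(2+0·4=2, 1+1·4=5, 3+2·4=11, -5+3·4=7, 5+4·4=21, -3+5·4=17) = 2 (attained by i=0)
p(3) = min(2+0·3=2, 1+1·3=4, 3+2·3=9, -5+3·3=4, 5+4·3=17, -3+5·3=12) = 2 (attained by i=0)
Answer: p(2) = 1; p(1) = -2; p(4) = 2; p(3) = 2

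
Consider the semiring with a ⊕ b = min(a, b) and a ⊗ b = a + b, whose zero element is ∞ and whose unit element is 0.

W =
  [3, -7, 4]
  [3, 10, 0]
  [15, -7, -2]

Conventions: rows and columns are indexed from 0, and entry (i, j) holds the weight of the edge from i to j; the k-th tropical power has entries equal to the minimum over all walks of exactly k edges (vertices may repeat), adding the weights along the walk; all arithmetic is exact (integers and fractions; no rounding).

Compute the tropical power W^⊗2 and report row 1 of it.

W^⊗2:
  [-4, -4, -7]
  [6, -7, -2]
  [-4, -9, -7]
Answer: row 1 of W^⊗2 = [6, -7, -2]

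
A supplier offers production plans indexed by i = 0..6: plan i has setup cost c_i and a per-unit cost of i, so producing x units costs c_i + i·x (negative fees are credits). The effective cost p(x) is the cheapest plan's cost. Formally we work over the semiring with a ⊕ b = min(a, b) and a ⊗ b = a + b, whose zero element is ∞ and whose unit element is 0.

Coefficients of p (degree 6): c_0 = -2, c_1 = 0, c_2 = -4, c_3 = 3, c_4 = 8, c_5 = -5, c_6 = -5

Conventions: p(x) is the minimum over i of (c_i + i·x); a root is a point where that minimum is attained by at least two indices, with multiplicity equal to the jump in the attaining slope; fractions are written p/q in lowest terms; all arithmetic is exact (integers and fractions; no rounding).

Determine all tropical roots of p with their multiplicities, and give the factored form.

hull edge (i=0, c=-2) to (i=2, c=-4): slope -1, span 2
hull edge (i=2, c=-4) to (i=5, c=-5): slope -1/3, span 3
hull edge (i=5, c=-5) to (i=6, c=-5): slope 0, span 1
Factored form: p(x) = -5 ⊗ (x ⊕ 0) ⊗ (x ⊕ 1/3) ⊗ (x ⊕ 1/3) ⊗ (x ⊕ 1/3) ⊗ (x ⊕ 1) ⊗ (x ⊕ 1)
Answer: roots = 0 (mult 1), 1/3 (mult 3), 1 (mult 2)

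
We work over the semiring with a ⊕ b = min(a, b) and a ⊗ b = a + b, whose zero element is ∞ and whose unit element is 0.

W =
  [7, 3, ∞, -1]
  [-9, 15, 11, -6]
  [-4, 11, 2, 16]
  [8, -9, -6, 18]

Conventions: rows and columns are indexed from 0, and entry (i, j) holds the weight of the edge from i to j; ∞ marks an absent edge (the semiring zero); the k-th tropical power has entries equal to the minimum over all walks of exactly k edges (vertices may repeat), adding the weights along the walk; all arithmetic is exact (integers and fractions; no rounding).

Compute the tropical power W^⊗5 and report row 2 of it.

W^⊗2:
  [-6, -10, -7, -3]
  [-2, -15, -12, -10]
  [-2, -1, 4, -5]
  [-18, 5, -4, -15]
W^⊗3:
  [-19, -12, -9, -16]
  [-24, -19, -16, -21]
  [-10, -14, -11, -7]
  [-11, -24, -21, -19]
W^⊗4:
  [-21, -25, -22, -20]
  [-28, -30, -27, -25]
  [-23, -16, -13, -20]
  [-33, -28, -25, -30]
W^⊗5:
  [-34, -29, -26, -31]
  [-39, -34, -31, -36]
  [-25, -29, -26, -24]
  [-37, -39, -36, -34]
Answer: row 2 of W^⊗5 = [-25, -29, -26, -24]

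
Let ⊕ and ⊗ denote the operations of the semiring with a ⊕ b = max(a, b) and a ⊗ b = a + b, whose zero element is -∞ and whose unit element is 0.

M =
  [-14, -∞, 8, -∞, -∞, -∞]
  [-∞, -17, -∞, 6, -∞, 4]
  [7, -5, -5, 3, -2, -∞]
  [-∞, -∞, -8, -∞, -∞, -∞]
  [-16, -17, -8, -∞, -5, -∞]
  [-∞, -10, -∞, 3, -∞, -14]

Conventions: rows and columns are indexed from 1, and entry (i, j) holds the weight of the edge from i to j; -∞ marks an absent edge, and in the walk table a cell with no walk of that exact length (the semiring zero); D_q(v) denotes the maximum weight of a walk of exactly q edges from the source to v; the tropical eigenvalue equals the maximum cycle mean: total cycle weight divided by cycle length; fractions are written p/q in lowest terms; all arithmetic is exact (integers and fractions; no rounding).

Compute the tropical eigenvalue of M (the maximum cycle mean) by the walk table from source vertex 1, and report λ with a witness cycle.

q=0: [0, -∞, -∞, -∞, -∞, -∞]
q=1: [-14, -∞, 8, -∞, -∞, -∞]
q=2: [15, 3, 3, 11, 6, -∞]
q=3: [10, -2, 23, 9, 1, 7]
q=4: [30, 18, 18, 26, 21, 2]
q=5: [25, 13, 38, 24, 16, 22]
q=6: [45, 33, 33, 41, 36, 17]
Optimal cycle mean attained by: cycle 1->3->1, total 8 + 7, length 2.
Answer: λ = 15/2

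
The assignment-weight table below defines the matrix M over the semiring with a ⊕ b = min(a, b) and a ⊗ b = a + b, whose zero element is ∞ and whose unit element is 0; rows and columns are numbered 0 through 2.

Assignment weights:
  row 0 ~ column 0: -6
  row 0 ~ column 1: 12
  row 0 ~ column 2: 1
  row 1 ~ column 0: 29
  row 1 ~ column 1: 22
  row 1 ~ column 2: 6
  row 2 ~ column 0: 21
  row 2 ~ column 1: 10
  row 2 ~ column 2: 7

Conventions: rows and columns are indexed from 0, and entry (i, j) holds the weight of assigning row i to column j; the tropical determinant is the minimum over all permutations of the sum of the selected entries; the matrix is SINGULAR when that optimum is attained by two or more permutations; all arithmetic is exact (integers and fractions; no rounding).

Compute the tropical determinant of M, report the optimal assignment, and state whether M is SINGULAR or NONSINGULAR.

σ = (0, 1, 2): (-6) + 22 + 7 = 23
σ = (0, 2, 1): (-6) + 6 + 10 = 10
σ = (1, 0, 2): 12 + 29 + 7 = 48
σ = (1, 2, 0): 12 + 6 + 21 = 39
σ = (2, 0, 1): 1 + 29 + 10 = 40
σ = (2, 1, 0): 1 + 22 + 21 = 44
Optimal value attained by: σ = (0, 2, 1).
Answer: det⊕(M) = 10; verdict: NONSINGULAR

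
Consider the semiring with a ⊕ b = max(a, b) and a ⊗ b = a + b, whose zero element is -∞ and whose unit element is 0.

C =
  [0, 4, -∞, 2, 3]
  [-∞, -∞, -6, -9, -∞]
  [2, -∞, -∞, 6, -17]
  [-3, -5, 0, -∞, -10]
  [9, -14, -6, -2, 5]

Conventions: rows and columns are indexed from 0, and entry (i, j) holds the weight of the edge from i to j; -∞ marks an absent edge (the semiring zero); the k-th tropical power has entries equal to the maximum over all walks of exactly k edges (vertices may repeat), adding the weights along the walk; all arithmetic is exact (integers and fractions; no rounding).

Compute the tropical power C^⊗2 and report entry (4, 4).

C^⊗2:
  [12, 4, 2, 2, 8]
  [-4, -14, -9, 0, -19]
  [3, 6, 6, 4, 5]
  [2, 1, -11, 6, 0]
  [14, 13, -1, 11, 12]
Key observation: the optimum is the walk 4->0->4, with weight 9 + 3 = 12.
Optimal value attained by: walk 4->0->4.
Answer: (C^⊗2)[4][4] = 12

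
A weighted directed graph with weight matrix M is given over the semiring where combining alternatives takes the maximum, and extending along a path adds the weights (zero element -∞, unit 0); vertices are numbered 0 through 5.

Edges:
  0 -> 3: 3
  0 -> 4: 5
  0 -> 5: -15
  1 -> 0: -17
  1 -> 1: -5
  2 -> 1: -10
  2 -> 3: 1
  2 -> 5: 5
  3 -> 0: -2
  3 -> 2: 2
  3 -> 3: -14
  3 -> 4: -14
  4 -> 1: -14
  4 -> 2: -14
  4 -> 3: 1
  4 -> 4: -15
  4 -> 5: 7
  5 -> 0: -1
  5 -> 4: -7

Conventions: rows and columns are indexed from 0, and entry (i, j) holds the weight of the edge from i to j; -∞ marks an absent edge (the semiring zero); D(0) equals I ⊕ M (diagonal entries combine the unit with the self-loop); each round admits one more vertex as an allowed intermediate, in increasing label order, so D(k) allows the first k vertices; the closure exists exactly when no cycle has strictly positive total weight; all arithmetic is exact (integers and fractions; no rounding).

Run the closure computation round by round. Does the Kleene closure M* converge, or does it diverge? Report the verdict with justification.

D(0):
  [0, -∞, -∞, 3, 5, -15]
  [-17, 0, -∞, -∞, -∞, -∞]
  [-∞, -10, 0, 1, -∞, 5]
  [-2, -∞, 2, 0, -14, -∞]
  [-∞, -14, -14, 1, 0, 7]
  [-1, -∞, -∞, -∞, -7, 0]
Detection: at round 1, diagonal entry (3, 3) turns strictly positive.
Key observation: the cycle 3->0->3 has total weight (-2) + 3, which is strictly positive.
Answer: DIVERGES — positive cycle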